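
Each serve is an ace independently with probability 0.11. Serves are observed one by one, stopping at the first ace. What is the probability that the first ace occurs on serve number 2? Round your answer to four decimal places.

0.0979

Geometric (trials to first success), p = 0.11.
P(Y = 2) = (1−p)^1 · p = 0.89 · 0.11 = 0.097900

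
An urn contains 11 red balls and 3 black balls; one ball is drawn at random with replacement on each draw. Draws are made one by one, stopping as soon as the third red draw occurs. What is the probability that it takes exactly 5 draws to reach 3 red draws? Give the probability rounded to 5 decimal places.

0.13364

Y = trial on which the third success occurs; negative binomial, r=3, p=0.785714.
P(Y=5) = C(4,2) · p^3 · (1−p)^2
= 6 · 0.48506 · 0.045918 = 0.1336385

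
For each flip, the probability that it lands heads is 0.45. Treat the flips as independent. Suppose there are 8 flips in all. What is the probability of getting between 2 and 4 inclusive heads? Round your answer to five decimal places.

X ~ Binomial(8, 0.45); P(2 ≤ X ≤ 4) = Σ C(8,k) p^k (1−p)^(8−k) over k:
  k=2: C(8,2)·0.45^2·0.55^6 = 0.1569492
  k=3: C(8,3)·0.45^3·0.55^5 = 0.2568260
  k=4: C(8,4)·0.45^4·0.55^4 = 0.2626630
Total = 0.6764382

0.67644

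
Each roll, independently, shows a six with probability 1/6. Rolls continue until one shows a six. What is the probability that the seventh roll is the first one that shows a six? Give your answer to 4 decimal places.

0.0558

Geometric (trials to first success), p = 0.166667.
P(Y = 7) = (1−p)^6 · p = 0.3349 · 0.166667 = 0.055816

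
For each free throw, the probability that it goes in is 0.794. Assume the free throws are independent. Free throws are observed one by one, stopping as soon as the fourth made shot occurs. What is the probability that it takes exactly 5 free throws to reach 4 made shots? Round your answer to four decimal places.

0.3275

Y = trial on which the fourth success occurs; negative binomial, r=4, p=0.794.
P(Y=5) = C(4,3) · p^4 · (1−p)^1
= 4 · 0.39745 · 0.206 = 0.327498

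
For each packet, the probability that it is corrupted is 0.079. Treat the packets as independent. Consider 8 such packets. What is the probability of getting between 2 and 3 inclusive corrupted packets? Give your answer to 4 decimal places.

0.1249

X ~ Binomial(8, 0.079); P(2 ≤ X ≤ 3) = Σ C(8,k) p^k (1−p)^(8−k) over k:
  k=2: C(8,2)·0.079^2·0.921^6 = 0.106652
  k=3: C(8,3)·0.079^3·0.921^5 = 0.018296
Total = 0.124949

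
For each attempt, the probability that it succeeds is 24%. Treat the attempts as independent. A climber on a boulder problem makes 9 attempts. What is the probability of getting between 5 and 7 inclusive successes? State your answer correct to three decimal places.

0.041

X ~ Binomial(9, 0.24); P(5 ≤ X ≤ 7) = Σ C(9,k) p^k (1−p)^(9−k) over k:
  k=5: C(9,5)·0.24^5·0.76^4 = 0.03347
  k=6: C(9,6)·0.24^6·0.76^3 = 0.00705
  k=7: C(9,7)·0.24^7·0.76^2 = 0.00095
Total = 0.04147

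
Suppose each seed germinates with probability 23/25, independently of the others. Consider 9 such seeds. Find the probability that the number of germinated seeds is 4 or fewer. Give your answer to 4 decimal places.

X ~ Binomial(9, 0.92); P(X ≤ 4) = Σ C(9,k) p^k (1−p)^(9−k) over k:
  k=0: C(9,0)·0.92^0·0.08^9 = 0.000000
  k=1: C(9,1)·0.92^1·0.08^8 = 0.000000
  k=2: C(9,2)·0.92^2·0.08^7 = 0.000001
  k=3: C(9,3)·0.92^3·0.08^6 = 0.000017
  k=4: C(9,4)·0.92^4·0.08^5 = 0.000296
Total = 0.000314

0.0003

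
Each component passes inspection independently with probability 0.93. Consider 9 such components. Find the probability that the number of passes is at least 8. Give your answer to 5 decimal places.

0.87295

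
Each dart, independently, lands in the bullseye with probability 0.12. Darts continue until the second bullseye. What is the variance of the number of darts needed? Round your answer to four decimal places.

122.2222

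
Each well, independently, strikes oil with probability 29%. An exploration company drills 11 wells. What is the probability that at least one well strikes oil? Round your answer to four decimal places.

0.9769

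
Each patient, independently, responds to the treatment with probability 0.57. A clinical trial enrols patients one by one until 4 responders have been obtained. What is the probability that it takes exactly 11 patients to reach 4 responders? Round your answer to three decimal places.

0.034

Y = trial on which the fourth success occurs; negative binomial, r=4, p=0.57.
P(Y=11) = C(10,3) · p^4 · (1−p)^7
= 120 · 0.10556 · 0.0027182 = 0.03443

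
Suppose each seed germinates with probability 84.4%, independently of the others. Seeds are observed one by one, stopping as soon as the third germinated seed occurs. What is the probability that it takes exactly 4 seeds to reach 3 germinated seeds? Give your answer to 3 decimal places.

0.281

Y = trial on which the third success occurs; negative binomial, r=3, p=0.844.
P(Y=4) = C(3,2) · p^3 · (1−p)^1
= 3 · 0.60121 · 0.156 = 0.28137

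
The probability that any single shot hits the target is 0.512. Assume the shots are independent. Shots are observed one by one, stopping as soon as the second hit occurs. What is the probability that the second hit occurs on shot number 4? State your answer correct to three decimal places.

Y = trial on which the second success occurs; negative binomial, r=2, p=0.512.
P(Y=4) = C(3,1) · p^2 · (1−p)^2
= 3 · 0.26214 · 0.23814 = 0.18728

0.187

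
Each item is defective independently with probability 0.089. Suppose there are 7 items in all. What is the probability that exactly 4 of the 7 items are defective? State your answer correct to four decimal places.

X ~ Binomial(n=7, p=0.089).
P(X=4) = C(7,4) · p^4 · (1−p)^3
= 35 · 6.2742e-05 · 0.75606 = 0.001660

0.0017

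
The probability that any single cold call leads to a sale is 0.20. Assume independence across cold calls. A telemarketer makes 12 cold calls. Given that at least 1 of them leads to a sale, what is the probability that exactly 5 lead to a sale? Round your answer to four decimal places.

0.0571

X ~ Binomial(12, 0.20). Want P(X=5 | X≥1) = P(X=5) / P(X≥1).
P(X=5) = C(12,5)·0.20^5·0.80^7 = 0.053150
P(X≥1) = 1 − 0.068719 = 0.931281
Ratio = 0.053150 / 0.931281 = 0.057072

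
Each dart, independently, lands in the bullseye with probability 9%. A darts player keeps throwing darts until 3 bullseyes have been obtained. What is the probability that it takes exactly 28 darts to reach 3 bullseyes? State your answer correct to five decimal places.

Y = trial on which the third success occurs; negative binomial, r=3, p=0.09.
P(Y=28) = C(27,2) · p^3 · (1−p)^25
= 351 · 0.000729 · 0.094631 = 0.0242142

0.02421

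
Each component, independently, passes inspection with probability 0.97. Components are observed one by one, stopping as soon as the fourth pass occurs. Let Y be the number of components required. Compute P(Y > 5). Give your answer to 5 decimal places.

Needing more than 5 components ⇔ fewer than 4 successes in the first 5. With X ~ Binomial(5, 0.97), P(Y > 5) = P(X ≤ 3).
  k=0: C(5,0)·0.97^0·0.03^5 = 0.0000000
  k=1: C(5,1)·0.97^1·0.03^4 = 0.0000039
  k=2: C(5,2)·0.97^2·0.03^3 = 0.0002540
  k=3: C(5,3)·0.97^3·0.03^2 = 0.0082141
P(X ≤ 3) = 0.0084721

0.00847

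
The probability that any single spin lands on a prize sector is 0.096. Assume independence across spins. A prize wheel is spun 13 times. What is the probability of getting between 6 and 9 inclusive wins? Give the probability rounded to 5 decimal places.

0.00074

X ~ Binomial(13, 0.096); P(6 ≤ X ≤ 9) = Σ C(13,k) p^k (1−p)^(13−k) over k:
  k=6: C(13,6)·0.096^6·0.904^7 = 0.0006627
  k=7: C(13,7)·0.096^7·0.904^6 = 0.0000704
  k=8: C(13,8)·0.096^8·0.904^5 = 0.0000056
  k=9: C(13,9)·0.096^9·0.904^4 = 0.0000003
Total = 0.0007390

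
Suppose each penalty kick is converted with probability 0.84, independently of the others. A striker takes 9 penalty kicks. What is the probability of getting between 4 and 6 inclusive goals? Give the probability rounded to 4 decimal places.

X ~ Binomial(9, 0.84); P(4 ≤ X ≤ 6) = Σ C(9,k) p^k (1−p)^(9−k) over k:
  k=4: C(9,4)·0.84^4·0.16^5 = 0.006578
  k=5: C(9,5)·0.84^5·0.16^4 = 0.034534
  k=6: C(9,6)·0.84^6·0.16^3 = 0.120869
Total = 0.161981

0.1620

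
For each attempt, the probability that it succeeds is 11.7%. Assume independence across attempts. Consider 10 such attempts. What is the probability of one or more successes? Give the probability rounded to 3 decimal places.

P(at least one) = 1 − P(none) = 1 − (1 − 0.117)^10
= 1 − 0.28814 = 0.71186

0.712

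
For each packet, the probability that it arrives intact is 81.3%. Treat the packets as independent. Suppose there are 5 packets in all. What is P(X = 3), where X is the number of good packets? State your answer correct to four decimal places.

X ~ Binomial(n=5, p=0.813).
P(X=3) = C(5,3) · p^3 · (1−p)^2
= 10 · 0.53737 · 0.034969 = 0.187912

0.1879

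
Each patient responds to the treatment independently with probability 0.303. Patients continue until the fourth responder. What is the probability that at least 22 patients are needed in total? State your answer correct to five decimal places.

Needing more than 21 patients ⇔ fewer than 4 successes in the first 21. With X ~ Binomial(21, 0.303), P(Y > 21) = P(X ≤ 3).
  k=0: C(21,0)·0.303^0·0.697^21 = 0.0005104
  k=1: C(21,1)·0.303^1·0.697^20 = 0.0046593
  k=2: C(21,2)·0.303^2·0.697^19 = 0.0202548
  k=3: C(21,3)·0.303^3·0.697^18 = 0.0557660
P(X ≤ 3) = 0.0811904

0.08119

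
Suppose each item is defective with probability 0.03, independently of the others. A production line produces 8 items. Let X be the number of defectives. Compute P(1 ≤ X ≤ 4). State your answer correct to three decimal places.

X ~ Binomial(8, 0.03); P(1 ≤ X ≤ 4) = Σ C(8,k) p^k (1−p)^(8−k) over k:
  k=1: C(8,1)·0.03^1·0.97^7 = 0.19392
  k=2: C(8,2)·0.03^2·0.97^6 = 0.02099
  k=3: C(8,3)·0.03^3·0.97^5 = 0.00130
  k=4: C(8,4)·0.03^4·0.97^4 = 0.00005
Total = 0.21626

0.216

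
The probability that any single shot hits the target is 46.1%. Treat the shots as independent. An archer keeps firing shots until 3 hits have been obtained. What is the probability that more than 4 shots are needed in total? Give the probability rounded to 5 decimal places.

0.74361

Needing more than 4 shots ⇔ fewer than 3 successes in the first 4. With X ~ Binomial(4, 0.461), P(Y > 4) = P(X ≤ 2).
  k=0: C(4,0)·0.461^0·0.539^4 = 0.0844025
  k=1: C(4,1)·0.461^1·0.539^3 = 0.2887535
  k=2: C(4,2)·0.461^2·0.539^2 = 0.3704509
P(X ≤ 2) = 0.7436068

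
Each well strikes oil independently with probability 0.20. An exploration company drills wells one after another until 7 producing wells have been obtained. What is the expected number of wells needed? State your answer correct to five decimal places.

Y = total wells until the seventh success; negative binomial with r=7, p=0.20.
E[Y] = r / p = 7 / 0.20 = 35.0000000

35.00000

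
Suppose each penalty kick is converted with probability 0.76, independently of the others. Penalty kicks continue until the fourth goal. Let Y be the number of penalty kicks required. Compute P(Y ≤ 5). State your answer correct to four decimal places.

0.6539

Finishing within 5 penalty kicks ⇔ at least 4 successes in the first 5. With X ~ Binomial(5, 0.76), P(Y ≤ 5) = 1 − P(X ≤ 3).
  k=0: C(5,0)·0.76^0·0.24^5 = 0.000796
  k=1: C(5,1)·0.76^1·0.24^4 = 0.012607
  k=2: C(5,2)·0.76^2·0.24^3 = 0.079847
  k=3: C(5,3)·0.76^3·0.24^2 = 0.252850
1 − 0.346101 = 0.653899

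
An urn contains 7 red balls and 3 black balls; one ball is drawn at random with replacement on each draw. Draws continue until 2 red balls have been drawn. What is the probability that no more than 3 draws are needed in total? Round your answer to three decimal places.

0.784

Finishing within 3 draws ⇔ at least 2 successes in the first 3. With X ~ Binomial(3, 0.70), P(Y ≤ 3) = 1 − P(X ≤ 1).
  k=0: C(3,0)·0.70^0·0.30^3 = 0.02700
  k=1: C(3,1)·0.70^1·0.30^2 = 0.18900
1 − 0.21600 = 0.78400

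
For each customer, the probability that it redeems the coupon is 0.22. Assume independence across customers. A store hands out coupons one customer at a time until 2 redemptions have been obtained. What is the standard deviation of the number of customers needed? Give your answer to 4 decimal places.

5.6773

Y = total customers until the second success; negative binomial with r=2, p=0.22.
SD(Y) = √[r(1−p)/p²] = √(32.231405) = 5.677271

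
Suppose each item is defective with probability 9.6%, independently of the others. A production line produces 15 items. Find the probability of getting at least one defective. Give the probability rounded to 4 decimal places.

0.7799

P(at least one) = 1 − P(none) = 1 − (1 − 0.096)^15
= 1 − 0.220053 = 0.779947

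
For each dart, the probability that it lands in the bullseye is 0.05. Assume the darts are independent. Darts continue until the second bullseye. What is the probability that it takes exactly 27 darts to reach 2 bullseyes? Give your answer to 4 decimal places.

0.0180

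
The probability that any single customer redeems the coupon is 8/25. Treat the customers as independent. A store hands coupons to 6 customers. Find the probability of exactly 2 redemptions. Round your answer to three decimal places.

0.328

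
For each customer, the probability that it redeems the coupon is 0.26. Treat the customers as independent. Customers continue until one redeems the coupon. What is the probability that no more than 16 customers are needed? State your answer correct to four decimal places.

0.9919

Y = number of customers to the first success; geometric, p = 0.26.
P(Y ≤ 16) = 1 − (1−p)^16 = 1 − 0.008086 = 0.991914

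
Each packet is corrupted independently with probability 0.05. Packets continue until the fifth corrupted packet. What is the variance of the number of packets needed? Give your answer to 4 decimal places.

1900.0000

Y = total packets until the fifth success; negative binomial with r=5, p=0.05.
Var(Y) = r(1−p)/p² = 5·0.95 / 0.05² = 1900.000000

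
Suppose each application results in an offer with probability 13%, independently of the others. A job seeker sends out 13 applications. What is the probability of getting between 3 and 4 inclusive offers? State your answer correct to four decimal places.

X ~ Binomial(13, 0.13); P(3 ≤ X ≤ 4) = Σ C(13,k) p^k (1−p)^(13−k) over k:
  k=3: C(13,3)·0.13^3·0.87^10 = 0.156095
  k=4: C(13,4)·0.13^4·0.87^9 = 0.058311
Total = 0.214406

0.2144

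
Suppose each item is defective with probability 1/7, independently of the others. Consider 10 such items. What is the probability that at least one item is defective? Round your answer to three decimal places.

0.786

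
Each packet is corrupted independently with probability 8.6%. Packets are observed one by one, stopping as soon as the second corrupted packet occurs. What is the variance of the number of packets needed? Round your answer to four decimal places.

Y = total packets until the second success; negative binomial with r=2, p=0.086.
Var(Y) = r(1−p)/p² = 2·0.914 / 0.086² = 247.160627

247.1606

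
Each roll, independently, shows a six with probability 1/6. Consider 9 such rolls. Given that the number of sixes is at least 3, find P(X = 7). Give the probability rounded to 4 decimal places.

0.0005

X ~ Binomial(9, 0.166667). Want P(X=7 | X≥3) = P(X=7) / P(X≥3).
P(X=7) = C(9,7)·0.166667^7·0.833333^2 = 0.000089
P(X≥3) = 1 − 0.193807 − 0.348852 − 0.279082 = 0.178260
Ratio = 0.000089 / 0.178260 = 0.000501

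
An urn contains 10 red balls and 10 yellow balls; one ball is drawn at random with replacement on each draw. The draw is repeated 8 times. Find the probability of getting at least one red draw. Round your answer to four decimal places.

0.9961

P(at least one) = 1 − P(none) = 1 − (1 − 0.50)^8
= 1 − 0.003906 = 0.996094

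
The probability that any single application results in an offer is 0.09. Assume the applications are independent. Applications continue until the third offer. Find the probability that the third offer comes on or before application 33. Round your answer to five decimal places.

Finishing within 33 applications ⇔ at least 3 successes in the first 33. With X ~ Binomial(33, 0.09), P(Y ≤ 33) = 1 − P(X ≤ 2).
  k=0: C(33,0)·0.09^0·0.91^33 = 0.0445006
  k=1: C(33,1)·0.09^1·0.91^32 = 0.1452382
  k=2: C(33,2)·0.09^2·0.91^31 = 0.2298276
1 − 0.4195664 = 0.5804336

0.58043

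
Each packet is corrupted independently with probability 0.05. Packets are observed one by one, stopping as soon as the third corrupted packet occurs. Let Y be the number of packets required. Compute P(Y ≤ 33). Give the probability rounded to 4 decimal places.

0.2272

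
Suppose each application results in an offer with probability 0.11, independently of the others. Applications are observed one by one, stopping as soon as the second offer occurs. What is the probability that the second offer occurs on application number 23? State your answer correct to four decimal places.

Y = trial on which the second success occurs; negative binomial, r=2, p=0.11.
P(Y=23) = C(22,1) · p^2 · (1−p)^21
= 22 · 0.0121 · 0.086535 = 0.023036

0.0230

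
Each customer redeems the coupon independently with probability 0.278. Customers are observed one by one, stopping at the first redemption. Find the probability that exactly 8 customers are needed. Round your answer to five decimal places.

Geometric (trials to first success), p = 0.278.
P(Y = 8) = (1−p)^7 · p = 0.10227 · 0.278 = 0.0284319

0.02843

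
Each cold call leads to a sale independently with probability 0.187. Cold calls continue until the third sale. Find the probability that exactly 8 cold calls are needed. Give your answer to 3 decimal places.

0.049

Y = trial on which the third success occurs; negative binomial, r=3, p=0.187.
P(Y=8) = C(7,2) · p^3 · (1−p)^5
= 21 · 0.0065392 · 0.35518 = 0.04877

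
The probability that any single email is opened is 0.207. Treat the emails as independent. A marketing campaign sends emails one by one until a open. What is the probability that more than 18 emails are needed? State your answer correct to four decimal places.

Y = number of emails to the first success; geometric, p = 0.207.
P(Y > 18) = P(first 18 all fail) = (1−p)^18 = 0.015379

0.0154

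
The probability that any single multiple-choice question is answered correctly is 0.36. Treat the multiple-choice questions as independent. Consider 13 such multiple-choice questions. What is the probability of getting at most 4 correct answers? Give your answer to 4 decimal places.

X ~ Binomial(13, 0.36); P(X ≤ 4) = Σ C(13,k) p^k (1−p)^(13−k) over k:
  k=0: C(13,0)·0.36^0·0.64^13 = 0.003022
  k=1: C(13,1)·0.36^1·0.64^12 = 0.022101
  k=2: C(13,2)·0.36^2·0.64^11 = 0.074590
  k=3: C(13,3)·0.36^3·0.64^10 = 0.153841
  k=4: C(13,4)·0.36^4·0.64^9 = 0.216339
Total = 0.469894

0.4699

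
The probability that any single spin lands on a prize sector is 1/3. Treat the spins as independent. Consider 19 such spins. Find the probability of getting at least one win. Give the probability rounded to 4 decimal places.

0.9995

P(at least one) = 1 − P(none) = 1 − (1 − 0.333333)^19
= 1 − 0.000451 = 0.999549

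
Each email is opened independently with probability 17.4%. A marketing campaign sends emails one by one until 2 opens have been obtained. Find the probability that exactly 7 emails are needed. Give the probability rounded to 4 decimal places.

Y = trial on which the second success occurs; negative binomial, r=2, p=0.174.
P(Y=7) = C(6,1) · p^2 · (1−p)^5
= 6 · 0.030276 · 0.3845 = 0.069847

0.0698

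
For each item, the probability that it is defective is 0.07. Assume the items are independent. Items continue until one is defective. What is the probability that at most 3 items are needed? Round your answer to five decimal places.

0.19564

Y = number of items to the first success; geometric, p = 0.07.
P(Y ≤ 3) = 1 − (1−p)^3 = 1 − 0.8043570 = 0.1956430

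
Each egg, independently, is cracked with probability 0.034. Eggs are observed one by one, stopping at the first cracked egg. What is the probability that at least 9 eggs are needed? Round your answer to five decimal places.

0.75826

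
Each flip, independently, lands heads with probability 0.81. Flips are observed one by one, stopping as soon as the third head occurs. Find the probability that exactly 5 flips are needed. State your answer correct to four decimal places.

0.1151

Y = trial on which the third success occurs; negative binomial, r=3, p=0.81.
P(Y=5) = C(4,2) · p^3 · (1−p)^2
= 6 · 0.53144 · 0.0361 = 0.115110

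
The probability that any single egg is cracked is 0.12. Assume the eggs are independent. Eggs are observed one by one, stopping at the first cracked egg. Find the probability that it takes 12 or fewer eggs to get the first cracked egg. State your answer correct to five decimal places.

0.78433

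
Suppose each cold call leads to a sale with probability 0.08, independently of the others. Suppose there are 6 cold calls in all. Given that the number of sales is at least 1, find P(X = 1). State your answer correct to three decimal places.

X ~ Binomial(6, 0.08). Want P(X=1 | X≥1) = P(X=1) / P(X≥1).
P(X=1) = C(6,1)·0.08^1·0.92^5 = 0.31636
P(X≥1) = 1 − 0.60636 = 0.39364
Ratio = 0.31636 / 0.39364 = 0.80367

0.804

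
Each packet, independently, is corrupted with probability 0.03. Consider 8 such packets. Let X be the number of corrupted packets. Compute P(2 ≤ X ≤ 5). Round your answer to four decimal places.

0.0223

X ~ Binomial(8, 0.03); P(2 ≤ X ≤ 5) = Σ C(8,k) p^k (1−p)^(8−k) over k:
  k=2: C(8,2)·0.03^2·0.97^6 = 0.020991
  k=3: C(8,3)·0.03^3·0.97^5 = 0.001298
  k=4: C(8,4)·0.03^4·0.97^4 = 0.000050
  k=5: C(8,5)·0.03^5·0.97^3 = 0.000001
Total = 0.022341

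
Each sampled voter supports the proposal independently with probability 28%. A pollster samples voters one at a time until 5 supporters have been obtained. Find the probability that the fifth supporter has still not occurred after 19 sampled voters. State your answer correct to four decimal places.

0.3502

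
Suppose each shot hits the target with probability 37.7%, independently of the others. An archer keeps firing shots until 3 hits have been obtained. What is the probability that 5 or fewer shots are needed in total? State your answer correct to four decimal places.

0.2785

Finishing within 5 shots ⇔ at least 3 successes in the first 5. With X ~ Binomial(5, 0.377), P(Y ≤ 5) = 1 − P(X ≤ 2).
  k=0: C(5,0)·0.377^0·0.623^5 = 0.093851
  k=1: C(5,1)·0.377^1·0.623^4 = 0.283964
  k=2: C(5,2)·0.377^2·0.623^3 = 0.343674
1 − 0.721490 = 0.278510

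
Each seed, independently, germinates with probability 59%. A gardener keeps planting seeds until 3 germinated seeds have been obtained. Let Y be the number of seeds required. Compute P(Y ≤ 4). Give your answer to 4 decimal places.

Finishing within 4 seeds ⇔ at least 3 successes in the first 4. With X ~ Binomial(4, 0.59), P(Y ≤ 4) = 1 − P(X ≤ 2).
  k=0: C(4,0)·0.59^0·0.41^4 = 0.028258
  k=1: C(4,1)·0.59^1·0.41^3 = 0.162654
  k=2: C(4,2)·0.59^2·0.41^2 = 0.351094
1 − 0.542005 = 0.457995

0.4580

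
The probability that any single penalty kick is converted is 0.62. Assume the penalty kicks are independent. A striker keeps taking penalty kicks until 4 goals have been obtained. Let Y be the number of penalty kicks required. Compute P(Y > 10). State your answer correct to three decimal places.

0.041

Needing more than 10 penalty kicks ⇔ fewer than 4 successes in the first 10. With X ~ Binomial(10, 0.62), P(Y > 10) = P(X ≤ 3).
  k=0: C(10,0)·0.62^0·0.38^10 = 0.00006
  k=1: C(10,1)·0.62^1·0.38^9 = 0.00102
  k=2: C(10,2)·0.62^2·0.38^8 = 0.00752
  k=3: C(10,3)·0.62^3·0.38^7 = 0.03272
P(X ≤ 3) = 0.04133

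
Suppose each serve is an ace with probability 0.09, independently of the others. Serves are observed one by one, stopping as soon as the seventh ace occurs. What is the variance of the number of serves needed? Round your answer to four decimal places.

Y = total serves until the seventh success; negative binomial with r=7, p=0.09.
Var(Y) = r(1−p)/p² = 7·0.91 / 0.09² = 786.419753

786.4198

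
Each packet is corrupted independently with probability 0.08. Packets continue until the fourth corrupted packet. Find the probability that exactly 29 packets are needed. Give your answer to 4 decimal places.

0.0167

Y = trial on which the fourth success occurs; negative binomial, r=4, p=0.08.
P(Y=29) = C(28,3) · p^4 · (1−p)^25
= 3276 · 4.096e-05 · 0.12436 = 0.016688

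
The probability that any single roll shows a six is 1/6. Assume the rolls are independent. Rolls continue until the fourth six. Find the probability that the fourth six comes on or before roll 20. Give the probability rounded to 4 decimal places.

0.4335

Finishing within 20 rolls ⇔ at least 4 successes in the first 20. With X ~ Binomial(20, 0.166667), P(Y ≤ 20) = 1 − P(X ≤ 3).
  k=0: C(20,0)·0.166667^0·0.833333^20 = 0.026084
  k=1: C(20,1)·0.166667^1·0.833333^19 = 0.104336
  k=2: C(20,2)·0.166667^2·0.833333^18 = 0.198239
  k=3: C(20,3)·0.166667^3·0.833333^17 = 0.237887
1 − 0.566546 = 0.433454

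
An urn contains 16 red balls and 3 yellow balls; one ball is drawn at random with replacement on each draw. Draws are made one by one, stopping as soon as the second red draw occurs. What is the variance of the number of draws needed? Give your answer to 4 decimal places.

0.4453

Y = total draws until the second success; negative binomial with r=2, p=0.842105.
Var(Y) = r(1−p)/p² = 2·0.157895 / 0.842105² = 0.445312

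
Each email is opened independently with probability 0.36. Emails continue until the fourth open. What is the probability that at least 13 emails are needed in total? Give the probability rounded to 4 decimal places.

Needing more than 12 emails ⇔ fewer than 4 successes in the first 12. With X ~ Binomial(12, 0.36), P(Y > 12) = P(X ≤ 3).
  k=0: C(12,0)·0.36^0·0.64^12 = 0.004722
  k=1: C(12,1)·0.36^1·0.64^11 = 0.031876
  k=2: C(12,2)·0.36^2·0.64^10 = 0.098616
  k=3: C(12,3)·0.36^3·0.64^9 = 0.184906
P(X ≤ 3) = 0.320120

0.3201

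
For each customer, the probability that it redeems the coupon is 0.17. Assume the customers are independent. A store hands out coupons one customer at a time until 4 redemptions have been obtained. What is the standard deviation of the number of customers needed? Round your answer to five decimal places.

Y = total customers until the fourth success; negative binomial with r=4, p=0.17.
SD(Y) = √[r(1−p)/p²] = √(114.8788927) = 10.7181572

10.71816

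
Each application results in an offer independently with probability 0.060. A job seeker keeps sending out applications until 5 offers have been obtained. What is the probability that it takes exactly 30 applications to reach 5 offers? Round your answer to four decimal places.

Y = trial on which the fifth success occurs; negative binomial, r=5, p=0.06.
P(Y=30) = C(29,4) · p^5 · (1−p)^25
= 23751 · 7.776e-07 · 0.21291 = 0.003932

0.0039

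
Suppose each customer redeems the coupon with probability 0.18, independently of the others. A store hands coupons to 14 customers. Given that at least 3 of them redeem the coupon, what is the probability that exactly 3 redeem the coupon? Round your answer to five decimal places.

X ~ Binomial(14, 0.18). Want P(X=3 | X≥3) = P(X=3) / P(X≥3).
P(X=3) = C(14,3)·0.18^3·0.82^11 = 0.2392606
P(X≥3) = 1 − 0.0621432 − 0.1909768 − 0.2724913 = 0.4743887
Ratio = 0.2392606 / 0.4743887 = 0.5043558

0.50436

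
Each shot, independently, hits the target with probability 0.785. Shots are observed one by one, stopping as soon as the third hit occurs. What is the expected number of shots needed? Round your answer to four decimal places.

3.8217

Y = total shots until the third success; negative binomial with r=3, p=0.785.
E[Y] = r / p = 3 / 0.785 = 3.821656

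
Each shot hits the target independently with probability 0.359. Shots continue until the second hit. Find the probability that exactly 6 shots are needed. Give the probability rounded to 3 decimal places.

0.109

Y = trial on which the second success occurs; negative binomial, r=2, p=0.359.
P(Y=6) = C(5,1) · p^2 · (1−p)^4
= 5 · 0.12888 · 0.16882 = 0.10879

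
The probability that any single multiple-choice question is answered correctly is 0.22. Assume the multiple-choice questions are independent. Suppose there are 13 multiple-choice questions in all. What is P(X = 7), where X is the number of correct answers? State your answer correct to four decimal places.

0.0096

X ~ Binomial(n=13, p=0.22).
P(X=7) = C(13,7) · p^7 · (1−p)^6
= 1716 · 2.4944e-05 · 0.2252 = 0.009639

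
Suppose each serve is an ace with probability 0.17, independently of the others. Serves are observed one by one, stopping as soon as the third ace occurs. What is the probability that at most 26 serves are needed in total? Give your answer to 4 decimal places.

0.8429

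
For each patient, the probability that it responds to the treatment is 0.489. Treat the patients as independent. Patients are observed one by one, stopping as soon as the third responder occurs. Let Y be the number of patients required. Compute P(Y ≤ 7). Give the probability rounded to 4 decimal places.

Finishing within 7 patients ⇔ at least 3 successes in the first 7. With X ~ Binomial(7, 0.489), P(Y ≤ 7) = 1 − P(X ≤ 2).
  k=0: C(7,0)·0.489^0·0.511^7 = 0.009098
  k=1: C(7,1)·0.489^1·0.511^6 = 0.060944
  k=2: C(7,2)·0.489^2·0.511^5 = 0.174961
1 − 0.245003 = 0.754997

0.7550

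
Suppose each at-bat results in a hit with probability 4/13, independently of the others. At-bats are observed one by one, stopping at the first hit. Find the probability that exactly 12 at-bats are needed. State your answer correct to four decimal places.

0.0054

Geometric (trials to first success), p = 0.307692.
P(Y = 12) = (1−p)^11 · p = 0.01751 · 0.307692 = 0.005388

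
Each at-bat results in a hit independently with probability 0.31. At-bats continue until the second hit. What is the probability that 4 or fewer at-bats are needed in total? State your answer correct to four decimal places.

Finishing within 4 at-bats ⇔ at least 2 successes in the first 4. With X ~ Binomial(4, 0.31), P(Y ≤ 4) = 1 − P(X ≤ 1).
  k=0: C(4,0)·0.31^0·0.69^4 = 0.226671
  k=1: C(4,1)·0.31^1·0.69^3 = 0.407351
1 − 0.634022 = 0.365978

0.3660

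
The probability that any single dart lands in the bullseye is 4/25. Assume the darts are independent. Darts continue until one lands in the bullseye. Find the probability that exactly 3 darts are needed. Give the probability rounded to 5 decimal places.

0.11290

Geometric (trials to first success), p = 0.16.
P(Y = 3) = (1−p)^2 · p = 0.7056 · 0.16 = 0.1128960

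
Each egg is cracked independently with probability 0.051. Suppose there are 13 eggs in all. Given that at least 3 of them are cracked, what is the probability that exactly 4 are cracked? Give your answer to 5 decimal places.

0.11700

X ~ Binomial(13, 0.051). Want P(X=4 | X≥3) = P(X=4) / P(X≥3).
P(X=4) = C(13,4)·0.051^4·0.949^9 = 0.0030198
P(X≥3) = 1 − 0.5063616 − 0.3537595 − 0.1140679 = 0.0258111
Ratio = 0.0030198 / 0.0258111 = 0.1169975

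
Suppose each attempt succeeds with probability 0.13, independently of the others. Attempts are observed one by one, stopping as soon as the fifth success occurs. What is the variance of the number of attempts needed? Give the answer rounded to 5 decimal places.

257.39645

Y = total attempts until the fifth success; negative binomial with r=5, p=0.13.
Var(Y) = r(1−p)/p² = 5·0.87 / 0.13² = 257.3964497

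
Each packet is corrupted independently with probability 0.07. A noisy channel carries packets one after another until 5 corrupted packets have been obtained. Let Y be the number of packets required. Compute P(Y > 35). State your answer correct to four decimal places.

0.9052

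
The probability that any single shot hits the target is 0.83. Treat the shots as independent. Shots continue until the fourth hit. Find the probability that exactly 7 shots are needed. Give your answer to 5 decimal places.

0.04663

Y = trial on which the fourth success occurs; negative binomial, r=4, p=0.83.
P(Y=7) = C(6,3) · p^4 · (1−p)^3
= 20 · 0.47458 · 0.004913 = 0.0466325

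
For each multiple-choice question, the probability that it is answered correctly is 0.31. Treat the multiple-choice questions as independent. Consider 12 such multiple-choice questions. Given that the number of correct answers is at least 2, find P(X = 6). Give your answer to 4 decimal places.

0.0956

X ~ Binomial(12, 0.31). Want P(X=6 | X≥2) = P(X=6) / P(X≥2).
P(X=6) = C(12,6)·0.31^6·0.69^6 = 0.088499
P(X≥2) = 1 − 0.011646 − 0.062789 = 0.925565
Ratio = 0.088499 / 0.925565 = 0.095616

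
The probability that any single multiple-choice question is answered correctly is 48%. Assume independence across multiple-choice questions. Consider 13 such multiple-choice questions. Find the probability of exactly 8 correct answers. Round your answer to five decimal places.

0.13789

X ~ Binomial(n=13, p=0.48).
P(X=8) = C(13,8) · p^8 · (1−p)^5
= 1287 · 0.0028179 · 0.03802 = 0.1378876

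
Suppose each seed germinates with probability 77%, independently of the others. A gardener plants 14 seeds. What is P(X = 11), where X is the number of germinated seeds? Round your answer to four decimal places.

X ~ Binomial(n=14, p=0.77).
P(X=11) = C(14,11) · p^11 · (1−p)^3
= 364 · 0.056415 · 0.012167 = 0.249852

0.2499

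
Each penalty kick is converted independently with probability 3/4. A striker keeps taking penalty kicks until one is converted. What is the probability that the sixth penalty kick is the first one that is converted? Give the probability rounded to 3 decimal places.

0.001

Geometric (trials to first success), p = 0.75.
P(Y = 6) = (1−p)^5 · p = 0.00097656 · 0.75 = 0.00073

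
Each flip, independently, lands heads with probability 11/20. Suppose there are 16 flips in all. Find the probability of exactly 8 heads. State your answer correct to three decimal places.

0.181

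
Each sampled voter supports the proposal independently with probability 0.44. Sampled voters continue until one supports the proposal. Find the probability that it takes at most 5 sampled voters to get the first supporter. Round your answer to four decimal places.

Y = number of sampled voters to the first success; geometric, p = 0.44.
P(Y ≤ 5) = 1 − (1−p)^5 = 1 − 0.055073 = 0.944927

0.9449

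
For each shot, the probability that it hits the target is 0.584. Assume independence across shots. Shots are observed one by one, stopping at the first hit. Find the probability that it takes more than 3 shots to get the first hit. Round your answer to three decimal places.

0.072

Y = number of shots to the first success; geometric, p = 0.584.
P(Y > 3) = P(first 3 all fail) = (1−p)^3 = 0.07199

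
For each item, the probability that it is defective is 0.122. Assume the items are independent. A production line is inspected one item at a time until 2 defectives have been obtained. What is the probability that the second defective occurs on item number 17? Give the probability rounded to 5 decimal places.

Y = trial on which the second success occurs; negative binomial, r=2, p=0.122.
P(Y=17) = C(16,1) · p^2 · (1−p)^15
= 16 · 0.014884 · 0.14204 = 0.0338265

0.03383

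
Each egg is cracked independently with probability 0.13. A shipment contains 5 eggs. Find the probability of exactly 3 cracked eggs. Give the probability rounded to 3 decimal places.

0.017

X ~ Binomial(n=5, p=0.13).
P(X=3) = C(5,3) · p^3 · (1−p)^2
= 10 · 0.002197 · 0.7569 = 0.01663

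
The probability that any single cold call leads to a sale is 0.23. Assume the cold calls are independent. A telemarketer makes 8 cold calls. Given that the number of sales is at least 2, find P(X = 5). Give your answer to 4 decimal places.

0.0283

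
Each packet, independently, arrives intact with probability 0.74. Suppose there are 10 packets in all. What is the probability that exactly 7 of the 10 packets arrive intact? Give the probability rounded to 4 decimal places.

X ~ Binomial(n=10, p=0.74).
P(X=7) = C(10,7) · p^7 · (1−p)^3
= 120 · 0.12151 · 0.017576 = 0.256285

0.2563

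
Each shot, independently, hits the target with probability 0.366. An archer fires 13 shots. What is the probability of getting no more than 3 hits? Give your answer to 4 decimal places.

0.2394

X ~ Binomial(13, 0.366); P(X ≤ 3) = Σ C(13,k) p^k (1−p)^(13−k) over k:
  k=0: C(13,0)·0.366^0·0.634^13 = 0.002674
  k=1: C(13,1)·0.366^1·0.634^12 = 0.020068
  k=2: C(13,2)·0.366^2·0.634^11 = 0.069509
  k=3: C(13,3)·0.366^3·0.634^10 = 0.147130
Total = 0.239380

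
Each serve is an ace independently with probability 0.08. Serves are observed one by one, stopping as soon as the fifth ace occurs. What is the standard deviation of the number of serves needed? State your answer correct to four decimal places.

26.8095

Y = total serves until the fifth success; negative binomial with r=5, p=0.08.
SD(Y) = √[r(1−p)/p²] = √(718.750000) = 26.809513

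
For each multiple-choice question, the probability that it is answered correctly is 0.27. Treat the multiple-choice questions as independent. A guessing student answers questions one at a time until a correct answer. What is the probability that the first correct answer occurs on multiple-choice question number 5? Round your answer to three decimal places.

0.077

Geometric (trials to first success), p = 0.27.
P(Y = 5) = (1−p)^4 · p = 0.28398 · 0.27 = 0.07668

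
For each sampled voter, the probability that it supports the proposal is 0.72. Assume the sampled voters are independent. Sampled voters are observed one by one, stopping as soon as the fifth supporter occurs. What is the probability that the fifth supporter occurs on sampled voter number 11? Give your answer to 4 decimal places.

Y = trial on which the fifth success occurs; negative binomial, r=5, p=0.72.
P(Y=11) = C(10,4) · p^5 · (1−p)^6
= 210 · 0.19349 · 0.00048189 = 0.019581

0.0196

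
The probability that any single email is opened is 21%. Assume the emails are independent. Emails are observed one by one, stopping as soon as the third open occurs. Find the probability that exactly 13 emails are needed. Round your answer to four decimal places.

0.0579

Y = trial on which the third success occurs; negative binomial, r=3, p=0.21.
P(Y=13) = C(12,2) · p^3 · (1−p)^10
= 66 · 0.009261 · 0.094683 = 0.057873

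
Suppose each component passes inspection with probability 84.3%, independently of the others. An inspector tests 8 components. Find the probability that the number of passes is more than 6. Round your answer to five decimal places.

0.63505

X ~ Binomial(8, 0.843); P(X ≥ 7) = Σ C(8,k) p^k (1−p)^(8−k) over k:
  k=7: C(8,7)·0.843^7·0.157^1 = 0.3799992
  k=8: C(8,8)·0.843^8·0.157^0 = 0.2550472
Total = 0.6350464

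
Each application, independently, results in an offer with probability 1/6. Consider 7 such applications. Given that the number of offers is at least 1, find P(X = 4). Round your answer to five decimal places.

X ~ Binomial(7, 0.166667). Want P(X=4 | X≥1) = P(X=4) / P(X≥1).
P(X=4) = C(7,4)·0.166667^4·0.833333^3 = 0.0156286
P(X≥1) = 1 − 0.2790816 = 0.7209184
Ratio = 0.0156286 / 0.7209184 = 0.0216787

0.02168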